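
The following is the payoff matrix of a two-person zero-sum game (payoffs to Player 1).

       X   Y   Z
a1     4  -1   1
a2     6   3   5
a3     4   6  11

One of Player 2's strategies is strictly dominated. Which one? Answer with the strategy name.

Y holds Player 1's payoff strictly below Z in every row: -1 < 1, 3 < 5, 6 < 11.
So Z is strictly dominated for Player 2.

Z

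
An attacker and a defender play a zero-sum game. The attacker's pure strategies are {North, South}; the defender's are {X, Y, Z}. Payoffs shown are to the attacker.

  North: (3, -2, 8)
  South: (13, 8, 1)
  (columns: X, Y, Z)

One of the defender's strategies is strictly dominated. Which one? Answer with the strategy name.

X

Y holds the attacker's payoff strictly below X in every row: -2 < 3, 8 < 13.
So X is strictly dominated for the defender.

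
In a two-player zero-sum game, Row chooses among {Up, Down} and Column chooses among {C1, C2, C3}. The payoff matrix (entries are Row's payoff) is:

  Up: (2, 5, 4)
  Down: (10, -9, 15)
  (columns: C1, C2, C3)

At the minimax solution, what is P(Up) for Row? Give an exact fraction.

Row minima: Up → 2, Down → -9; maximin = 2.
Column maxima: C1 → 10, C2 → 5, C3 → 15; minimax = 5.
2 ≠ 5, so there is no saddle point; optimal play is mixed.
C3 is strictly dominated by C1 (it gives Row strictly more in every row), so Column never plays it.
On the remaining 2×2 (Up, Down vs C1, C2):
Let Row play Up with probability p. Expected payoff against C1: 2p + 10(1−p) = −8p + 10; against C2: 5p + (-9)(1−p) = 14p − 9.
Setting these equal: −8p + 10 = 14p − 9 ⇒ −22p = -19 ⇒ p = 19/22, and the value is (-8)·(19/22) + 10 = 34/11.
For Column: with q = P(C1), equating Up's and Down's payoffs gives −3q + 5 = 19q − 9 ⇒ q = 7/11.

19/22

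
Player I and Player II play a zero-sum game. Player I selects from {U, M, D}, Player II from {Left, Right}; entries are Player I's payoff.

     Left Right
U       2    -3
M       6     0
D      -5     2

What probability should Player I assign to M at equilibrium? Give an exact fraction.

7/13

Row minima: U → -3, M → 0, D → -5; maximin = 0.
Column maxima: Left → 6, Right → 2; minimax = 2.
0 ≠ 2, so there is no saddle point; optimal play is mixed.
U is strictly dominated by M, so Player I never plays it.
On the remaining 2×2 (M, D vs Left, Right):
Let Player I play M with probability p. Expected payoff against Left: 6p + (-5)(1−p) = 11p − 5; against Right: 0p + 2(1−p) = −2p + 2.
Setting these equal: 11p − 5 = −2p + 2 ⇒ 13p = 7 ⇒ p = 7/13, and the value is (11)·(7/13) − 5 = 12/13.
For Player II: with q = P(Left), equating M's and D's payoffs gives 6q = −7q + 2 ⇒ q = 2/13.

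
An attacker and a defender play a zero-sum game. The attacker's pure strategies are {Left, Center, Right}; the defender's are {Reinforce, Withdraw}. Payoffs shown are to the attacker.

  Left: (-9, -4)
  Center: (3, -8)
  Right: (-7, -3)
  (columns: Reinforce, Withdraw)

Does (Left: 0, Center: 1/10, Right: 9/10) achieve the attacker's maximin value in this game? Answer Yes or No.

No

Against Reinforce this mix gives (1/10)·3 + (9/10)·(-7) = -6.
Against Withdraw this mix gives (1/10)·(-8) + (9/10)·(-3) = -7/2.
The defender will play Reinforce, holding the attacker to -6. Shifting weight toward the row that does better against Reinforce would raise this floor (the equalizing mix achieves -13/3 against both Reinforce and Withdraw), so the proposed strategy is not optimal.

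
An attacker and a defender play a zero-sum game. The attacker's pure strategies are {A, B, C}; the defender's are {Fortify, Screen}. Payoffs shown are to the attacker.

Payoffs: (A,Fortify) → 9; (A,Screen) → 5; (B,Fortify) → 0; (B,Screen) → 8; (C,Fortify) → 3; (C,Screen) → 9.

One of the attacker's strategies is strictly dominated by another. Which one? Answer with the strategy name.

C gives a strictly higher payoff than B against every column: 3 > 0, 9 > 8.
So B is strictly dominated and the attacker never plays it.

B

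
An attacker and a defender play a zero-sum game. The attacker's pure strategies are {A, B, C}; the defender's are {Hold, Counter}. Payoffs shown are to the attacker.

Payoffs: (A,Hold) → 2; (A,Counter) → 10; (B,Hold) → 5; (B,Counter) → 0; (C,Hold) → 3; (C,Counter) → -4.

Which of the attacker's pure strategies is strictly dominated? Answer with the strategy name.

C

B gives a strictly higher payoff than C against every column: 5 > 3, 0 > -4.
So C is strictly dominated and the attacker never plays it.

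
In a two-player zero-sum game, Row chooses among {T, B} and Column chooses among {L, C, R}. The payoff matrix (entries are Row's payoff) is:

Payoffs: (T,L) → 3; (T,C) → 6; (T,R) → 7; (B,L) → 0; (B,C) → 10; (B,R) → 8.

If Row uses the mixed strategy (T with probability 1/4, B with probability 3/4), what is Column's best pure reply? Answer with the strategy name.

If Column plays L, Row's expected payoff is (1/4)·3 + (3/4)·0 = 3/4.
If Column plays C, Row's expected payoff is (1/4)·6 + (3/4)·10 = 9.
If Column plays R, Row's expected payoff is (1/4)·7 + (3/4)·8 = 31/4.
Column minimizes Row's payoff; the smallest is 3/4, so the best response is L.

L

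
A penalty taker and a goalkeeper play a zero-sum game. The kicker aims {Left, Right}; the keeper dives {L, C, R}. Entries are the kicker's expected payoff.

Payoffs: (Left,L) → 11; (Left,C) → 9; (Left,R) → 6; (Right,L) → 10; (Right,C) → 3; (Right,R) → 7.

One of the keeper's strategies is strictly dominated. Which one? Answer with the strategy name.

C holds the kicker's payoff strictly below L in every row: 9 < 11, 3 < 10.
So L is strictly dominated for the keeper.

L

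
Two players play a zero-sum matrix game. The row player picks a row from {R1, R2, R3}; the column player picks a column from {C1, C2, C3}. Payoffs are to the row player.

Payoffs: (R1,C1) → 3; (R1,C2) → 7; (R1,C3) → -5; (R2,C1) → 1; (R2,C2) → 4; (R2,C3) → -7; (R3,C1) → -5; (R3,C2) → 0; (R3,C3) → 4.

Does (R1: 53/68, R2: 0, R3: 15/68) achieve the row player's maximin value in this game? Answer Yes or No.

No

Against C1 this mix gives (53/68)·3 + (15/68)·(-5) = 21/17.
Against C2 this mix gives (53/68)·7 + (15/68)·0 = 371/68.
Against C3 this mix gives (53/68)·(-5) + (15/68)·4 = -205/68.
The column player will play C3, holding the row player to -205/68. Shifting weight toward the row that does better against C3 would raise this floor (the equalizing mix achieves -13/17 against both C3 and C1), so the proposed strategy is not optimal.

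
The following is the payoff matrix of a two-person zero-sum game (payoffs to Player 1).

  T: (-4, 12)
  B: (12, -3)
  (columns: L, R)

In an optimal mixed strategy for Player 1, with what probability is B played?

Row minima: T → -4, B → -3; maximin = -3.
Column maxima: L → 12, R → 12; minimax = 12.
-3 ≠ 12, so there is no saddle point; optimal play is mixed.
Let Player 1 play T with probability p. Expected payoff against L: (-4)p + 12(1−p) = −16p + 12; against R: 12p + (-3)(1−p) = 15p − 3.
Setting these equal: −16p + 12 = 15p − 3 ⇒ −31p = -15 ⇒ p = 15/31, and the value is (-16)·(15/31) + 12 = 132/31.
For Player 2: with q = P(L), equating T's and B's payoffs gives −16q + 12 = 15q − 3 ⇒ q = 15/31.

16/31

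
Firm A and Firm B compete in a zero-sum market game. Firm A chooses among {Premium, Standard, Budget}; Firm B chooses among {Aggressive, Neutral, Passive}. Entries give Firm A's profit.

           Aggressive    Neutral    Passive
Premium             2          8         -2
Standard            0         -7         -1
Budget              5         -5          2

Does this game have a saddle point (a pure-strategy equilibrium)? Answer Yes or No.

Row minima: Premium → -2, Standard → -7, Budget → -5; maximin = -2.
Column maxima: Aggressive → 5, Neutral → 8, Passive → 2; minimax = 2.
-2 ≠ 2, so no pure-strategy equilibrium exists.

No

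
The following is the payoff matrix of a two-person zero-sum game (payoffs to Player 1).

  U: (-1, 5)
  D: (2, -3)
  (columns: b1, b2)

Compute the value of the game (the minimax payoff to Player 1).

Row minima: U → -1, D → -3; maximin = -1.
Column maxima: b1 → 2, b2 → 5; minimax = 2.
-1 ≠ 2, so there is no saddle point; optimal play is mixed.
Let Player 1 play U with probability p. Expected payoff against b1: (-1)p + 2(1−p) = −3p + 2; against b2: 5p + (-3)(1−p) = 8p − 3.
Setting these equal: −3p + 2 = 8p − 3 ⇒ −11p = -5 ⇒ p = 5/11, and the value is (-3)·(5/11) + 2 = 7/11.
For Player 2: with q = P(b1), equating U's and D's payoffs gives −6q + 5 = 5q − 3 ⇒ q = 8/11.

7/11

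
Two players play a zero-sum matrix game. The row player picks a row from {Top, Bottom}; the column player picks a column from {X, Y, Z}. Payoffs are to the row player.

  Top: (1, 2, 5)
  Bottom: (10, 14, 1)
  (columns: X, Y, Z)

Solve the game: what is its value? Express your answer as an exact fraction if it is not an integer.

49/13

Row minima: Top → 1, Bottom → 1; maximin = 1.
Column maxima: X → 10, Y → 14, Z → 5; minimax = 5.
1 ≠ 5, so there is no saddle point; optimal play is mixed.
Y is strictly dominated by X (it gives the row player strictly more in every row), so the column player never plays it.
On the remaining 2×2 (Top, Bottom vs X, Z):
Let the row player play Top with probability p. Expected payoff against X: 1p + 10(1−p) = −9p + 10; against Z: 5p + 1(1−p) = 4p + 1.
Setting these equal: −9p + 10 = 4p + 1 ⇒ −13p = -9 ⇒ p = 9/13, and the value is (-9)·(9/13) + 10 = 49/13.
For the column player: with q = P(X), equating Top's and Bottom's payoffs gives −4q + 5 = 9q + 1 ⇒ q = 4/13.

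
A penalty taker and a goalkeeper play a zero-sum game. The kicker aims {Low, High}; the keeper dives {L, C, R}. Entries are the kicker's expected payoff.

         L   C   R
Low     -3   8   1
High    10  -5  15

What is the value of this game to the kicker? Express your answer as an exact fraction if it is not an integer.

Row minima: Low → -3, High → -5; maximin = -3.
Column maxima: L → 10, C → 8, R → 15; minimax = 8.
-3 ≠ 8, so there is no saddle point; optimal play is mixed.
R is strictly dominated by L (it gives the kicker strictly more in every row), so the keeper never plays it.
On the remaining 2×2 (Low, High vs L, C):
Let the kicker play Low with probability p. Expected payoff against L: (-3)p + 10(1−p) = −13p + 10; against C: 8p + (-5)(1−p) = 13p − 5.
Setting these equal: −13p + 10 = 13p − 5 ⇒ −26p = -15 ⇒ p = 15/26, and the value is (-13)·(15/26) + 10 = 5/2.
For the keeper: with q = P(L), equating Low's and High's payoffs gives −11q + 8 = 15q − 5 ⇒ q = 1/2.

5/2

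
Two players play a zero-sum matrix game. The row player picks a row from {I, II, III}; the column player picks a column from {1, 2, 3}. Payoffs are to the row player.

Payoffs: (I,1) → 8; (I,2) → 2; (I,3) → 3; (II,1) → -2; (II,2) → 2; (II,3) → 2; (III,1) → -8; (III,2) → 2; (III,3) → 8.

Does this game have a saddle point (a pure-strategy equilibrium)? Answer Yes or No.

Yes

Row minima: I → 2, II → -2, III → -8; maximin = 2.
Column maxima: 1 → 8, 2 → 2, 3 → 8; minimax = 2.
maximin = minimax = 2, so a saddle point exists.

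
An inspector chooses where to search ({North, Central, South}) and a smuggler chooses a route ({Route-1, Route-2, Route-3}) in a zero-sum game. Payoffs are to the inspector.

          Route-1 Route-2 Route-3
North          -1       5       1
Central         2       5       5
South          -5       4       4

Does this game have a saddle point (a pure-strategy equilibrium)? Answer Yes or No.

Row minima: North → -1, Central → 2, South → -5; maximin = 2.
Column maxima: Route-1 → 2, Route-2 → 5, Route-3 → 5; minimax = 2.
maximin = minimax = 2, so a saddle point exists.

Yes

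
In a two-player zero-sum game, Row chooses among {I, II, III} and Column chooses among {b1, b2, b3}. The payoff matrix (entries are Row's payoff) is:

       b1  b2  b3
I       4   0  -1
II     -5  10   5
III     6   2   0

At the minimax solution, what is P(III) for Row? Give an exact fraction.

Row minima: I → -1, II → -5, III → 0; maximin = 0.
Column maxima: b1 → 6, b2 → 10, b3 → 5; minimax = 5.
0 ≠ 5, so there is no saddle point; optimal play is mixed.
I is strictly dominated by III, so Row never plays it.
b2 is strictly dominated by b3 (it gives Row strictly more in every row), so Column never plays it.
On the remaining 2×2 (II, III vs b1, b3):
Let Row play II with probability p. Expected payoff against b1: (-5)p + 6(1−p) = −11p + 6; against b3: 5p + 0(1−p) = 5p.
Setting these equal: −11p + 6 = 5p ⇒ −16p = -6 ⇒ p = 3/8, and the value is (-11)·(3/8) + 6 = 15/8.
For Column: with q = P(b1), equating II's and III's payoffs gives −10q + 5 = 6q ⇒ q = 5/16.

5/8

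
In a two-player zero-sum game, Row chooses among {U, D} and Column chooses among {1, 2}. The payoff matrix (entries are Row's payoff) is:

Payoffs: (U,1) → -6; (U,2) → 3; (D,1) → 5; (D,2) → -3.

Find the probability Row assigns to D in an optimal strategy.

Row minima: U → -6, D → -3; maximin = -3.
Column maxima: 1 → 5, 2 → 3; minimax = 3.
-3 ≠ 3, so there is no saddle point; optimal play is mixed.
Let Row play U with probability p. Expected payoff against 1: (-6)p + 5(1−p) = −11p + 5; against 2: 3p + (-3)(1−p) = 6p − 3.
Setting these equal: −11p + 5 = 6p − 3 ⇒ −17p = -8 ⇒ p = 8/17, and the value is (-11)·(8/17) + 5 = -3/17.
For Column: with q = P(1), equating U's and D's payoffs gives −9q + 3 = 8q − 3 ⇒ q = 6/17.

9/17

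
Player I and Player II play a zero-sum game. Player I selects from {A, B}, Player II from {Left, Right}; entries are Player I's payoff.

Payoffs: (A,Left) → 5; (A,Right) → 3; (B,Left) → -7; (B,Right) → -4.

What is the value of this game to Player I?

Row minima: A → 3, B → -7; maximin = 3.
Column maxima: Left → 5, Right → 3; minimax = 3.
Since maximin = minimax = 3, there is a saddle point and the value is 3.

3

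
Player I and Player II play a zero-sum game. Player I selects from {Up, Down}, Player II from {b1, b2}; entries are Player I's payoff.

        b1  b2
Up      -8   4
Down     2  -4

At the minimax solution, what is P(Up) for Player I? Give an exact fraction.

Row minima: Up → -8, Down → -4; maximin = -4.
Column maxima: b1 → 2, b2 → 4; minimax = 2.
-4 ≠ 2, so there is no saddle point; optimal play is mixed.
Let Player I play Up with probability p. Expected payoff against b1: (-8)p + 2(1−p) = −10p + 2; against b2: 4p + (-4)(1−p) = 8p − 4.
Setting these equal: −10p + 2 = 8p − 4 ⇒ −18p = -6 ⇒ p = 1/3, and the value is (-10)·(1/3) + 2 = -4/3.
For Player II: with q = P(b1), equating Up's and Down's payoffs gives −12q + 4 = 6q − 4 ⇒ q = 4/9.

1/3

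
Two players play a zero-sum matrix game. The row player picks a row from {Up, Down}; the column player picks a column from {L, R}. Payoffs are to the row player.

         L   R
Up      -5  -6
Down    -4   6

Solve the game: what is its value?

Row minima: Up → -6, Down → -4; maximin = -4.
Column maxima: L → -4, R → 6; minimax = -4.
Since maximin = minimax = -4, there is a saddle point and the value is -4.

-4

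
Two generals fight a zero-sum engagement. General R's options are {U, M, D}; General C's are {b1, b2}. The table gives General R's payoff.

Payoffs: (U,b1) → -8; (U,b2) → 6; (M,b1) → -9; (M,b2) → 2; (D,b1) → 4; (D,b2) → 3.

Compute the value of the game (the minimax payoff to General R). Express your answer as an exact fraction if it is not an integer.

Row minima: U → -8, M → -9, D → 3; maximin = 3.
Column maxima: b1 → 4, b2 → 6; minimax = 4.
3 ≠ 4, so there is no saddle point; optimal play is mixed.
M is strictly dominated by U, so General R never plays it.
On the remaining 2×2 (U, D vs b1, b2):
Let General R play U with probability p. Expected payoff against b1: (-8)p + 4(1−p) = −12p + 4; against b2: 6p + 3(1−p) = 3p + 3.
Setting these equal: −12p + 4 = 3p + 3 ⇒ −15p = -1 ⇒ p = 1/15, and the value is (-12)·(1/15) + 4 = 16/5.
For General C: with q = P(b1), equating U's and D's payoffs gives −14q + 6 = q + 3 ⇒ q = 1/5.

16/5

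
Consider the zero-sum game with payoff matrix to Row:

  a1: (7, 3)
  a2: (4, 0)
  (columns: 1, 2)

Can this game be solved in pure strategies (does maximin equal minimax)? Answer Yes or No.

Row minima: a1 → 3, a2 → 0; maximin = 3.
Column maxima: 1 → 7, 2 → 3; minimax = 3.
maximin = minimax = 3, so a saddle point exists.

Yes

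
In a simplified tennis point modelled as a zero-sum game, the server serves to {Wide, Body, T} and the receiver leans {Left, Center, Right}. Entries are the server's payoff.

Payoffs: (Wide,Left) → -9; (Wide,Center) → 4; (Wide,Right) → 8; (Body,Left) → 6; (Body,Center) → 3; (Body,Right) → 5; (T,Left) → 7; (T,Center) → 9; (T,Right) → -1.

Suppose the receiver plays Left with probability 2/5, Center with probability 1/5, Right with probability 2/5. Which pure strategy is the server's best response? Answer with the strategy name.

Expected payoff of Wide: (2/5)·(-9) + (1/5)·4 + (2/5)·8 = 2/5.
Expected payoff of Body: (2/5)·6 + (1/5)·3 + (2/5)·5 = 5.
Expected payoff of T: (2/5)·7 + (1/5)·9 + (2/5)·(-1) = 21/5.
The largest is 5, so the server's best response is Body.

Body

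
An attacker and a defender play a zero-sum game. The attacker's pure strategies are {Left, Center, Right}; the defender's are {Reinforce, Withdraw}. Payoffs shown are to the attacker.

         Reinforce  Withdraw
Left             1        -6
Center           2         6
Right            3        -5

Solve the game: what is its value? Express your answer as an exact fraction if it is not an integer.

7/3

Row minima: Left → -6, Center → 2, Right → -5; maximin = 2.
Column maxima: Reinforce → 3, Withdraw → 6; minimax = 3.
2 ≠ 3, so there is no saddle point; optimal play is mixed.
Left is strictly dominated by Center, so the attacker never plays it.
On the remaining 2×2 (Center, Right vs Reinforce, Withdraw):
Let the attacker play Center with probability p. Expected payoff against Reinforce: 2p + 3(1−p) = −p + 3; against Withdraw: 6p + (-5)(1−p) = 11p − 5.
Setting these equal: −p + 3 = 11p − 5 ⇒ −12p = -8 ⇒ p = 2/3, and the value is (-1)·(2/3) + 3 = 7/3.
For the defender: with q = P(Reinforce), equating Center's and Right's payoffs gives −4q + 6 = 8q − 5 ⇒ q = 11/12.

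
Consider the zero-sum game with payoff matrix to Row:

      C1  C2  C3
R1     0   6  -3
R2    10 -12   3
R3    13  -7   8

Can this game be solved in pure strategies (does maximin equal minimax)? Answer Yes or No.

No

Row minima: R1 → -3, R2 → -12, R3 → -7; maximin = -3.
Column maxima: C1 → 13, C2 → 6, C3 → 8; minimax = 6.
-3 ≠ 6, so no pure-strategy equilibrium exists.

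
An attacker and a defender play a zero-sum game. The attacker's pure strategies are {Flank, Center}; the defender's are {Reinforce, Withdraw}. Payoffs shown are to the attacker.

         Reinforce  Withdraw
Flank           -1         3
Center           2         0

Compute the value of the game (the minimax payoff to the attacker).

Row minima: Flank → -1, Center → 0; maximin = 0.
Column maxima: Reinforce → 2, Withdraw → 3; minimax = 2.
0 ≠ 2, so there is no saddle point; optimal play is mixed.
Let the attacker play Flank with probability p. Expected payoff against Reinforce: (-1)p + 2(1−p) = −3p + 2; against Withdraw: 3p + 0(1−p) = 3p.
Setting these equal: −3p + 2 = 3p ⇒ −6p = -2 ⇒ p = 1/3, and the value is (-3)·(1/3) + 2 = 1.
For the defender: with q = P(Reinforce), equating Flank's and Center's payoffs gives −4q + 3 = 2q ⇒ q = 1/2.

1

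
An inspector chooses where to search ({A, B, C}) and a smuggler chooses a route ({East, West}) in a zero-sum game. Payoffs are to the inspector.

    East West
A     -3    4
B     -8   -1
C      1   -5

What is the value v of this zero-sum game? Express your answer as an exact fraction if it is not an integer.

Row minima: A → -3, B → -8, C → -5; maximin = -3.
Column maxima: East → 1, West → 4; minimax = 1.
-3 ≠ 1, so there is no saddle point; optimal play is mixed.
B is strictly dominated by A, so the inspector never plays it.
On the remaining 2×2 (A, C vs East, West):
Let the inspector play A with probability p. Expected payoff against East: (-3)p + 1(1−p) = −4p + 1; against West: 4p + (-5)(1−p) = 9p − 5.
Setting these equal: −4p + 1 = 9p − 5 ⇒ −13p = -6 ⇒ p = 6/13, and the value is (-4)·(6/13) + 1 = -11/13.
For the smuggler: with q = P(East), equating A's and C's payoffs gives −7q + 4 = 6q − 5 ⇒ q = 9/13.

-11/13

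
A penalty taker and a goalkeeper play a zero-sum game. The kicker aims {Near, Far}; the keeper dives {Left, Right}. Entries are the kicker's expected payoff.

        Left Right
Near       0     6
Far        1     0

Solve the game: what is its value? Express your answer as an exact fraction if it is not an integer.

Row minima: Near → 0, Far → 0; maximin = 0.
Column maxima: Left → 1, Right → 6; minimax = 1.
0 ≠ 1, so there is no saddle point; optimal play is mixed.
Let the kicker play Near with probability p. Expected payoff against Left: 0p + 1(1−p) = −p + 1; against Right: 6p + 0(1−p) = 6p.
Setting these equal: −p + 1 = 6p ⇒ −7p = -1 ⇒ p = 1/7, and the value is (-1)·(1/7) + 1 = 6/7.
For the keeper: with q = P(Left), equating Near's and Far's payoffs gives −6q + 6 = q ⇒ q = 6/7.

6/7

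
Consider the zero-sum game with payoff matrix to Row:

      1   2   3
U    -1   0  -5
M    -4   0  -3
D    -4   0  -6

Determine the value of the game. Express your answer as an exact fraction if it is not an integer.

-17/5

Row minima: U → -5, M → -4, D → -6; maximin = -4.
Column maxima: 1 → -1, 2 → 0, 3 → -3; minimax = -3.
-4 ≠ -3, so there is no saddle point; optimal play is mixed.
2 is strictly dominated by 1 (it gives Row strictly more in every row), so Column never plays it.
With 2 eliminated, D is strictly dominated by U (U gives Row strictly more in every remaining column), so Row never plays it.
On the remaining 2×2 (U, M vs 1, 3):
Let Row play U with probability p. Expected payoff against 1: (-1)p + (-4)(1−p) = 3p − 4; against 3: (-5)p + (-3)(1−p) = −2p − 3.
Setting these equal: 3p − 4 = −2p − 3 ⇒ 5p = 1 ⇒ p = 1/5, and the value is (3)·(1/5) − 4 = -17/5.
For Column: with q = P(1), equating U's and M's payoffs gives 4q − 5 = −q − 3 ⇒ q = 2/5.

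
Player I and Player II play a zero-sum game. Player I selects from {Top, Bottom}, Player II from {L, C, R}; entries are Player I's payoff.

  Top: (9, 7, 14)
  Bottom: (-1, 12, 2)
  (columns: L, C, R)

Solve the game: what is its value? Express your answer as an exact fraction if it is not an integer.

23/3

Row minima: Top → 7, Bottom → -1; maximin = 7.
Column maxima: L → 9, C → 12, R → 14; minimax = 9.
7 ≠ 9, so there is no saddle point; optimal play is mixed.
R is strictly dominated by L (it gives Player I strictly more in every row), so Player II never plays it.
On the remaining 2×2 (Top, Bottom vs L, C):
Let Player I play Top with probability p. Expected payoff against L: 9p + (-1)(1−p) = 10p − 1; against C: 7p + 12(1−p) = −5p + 12.
Setting these equal: 10p − 1 = −5p + 12 ⇒ 15p = 13 ⇒ p = 13/15, and the value is (10)·(13/15) − 1 = 23/3.
For Player II: with q = P(L), equating Top's and Bottom's payoffs gives 2q + 7 = −13q + 12 ⇒ q = 1/3.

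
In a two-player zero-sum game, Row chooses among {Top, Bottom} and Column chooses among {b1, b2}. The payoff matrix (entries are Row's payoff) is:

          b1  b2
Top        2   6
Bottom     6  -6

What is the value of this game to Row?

3

Row minima: Top → 2, Bottom → -6; maximin = 2.
Column maxima: b1 → 6, b2 → 6; minimax = 6.
2 ≠ 6, so there is no saddle point; optimal play is mixed.
Let Row play Top with probability p. Expected payoff against b1: 2p + 6(1−p) = −4p + 6; against b2: 6p + (-6)(1−p) = 12p − 6.
Setting these equal: −4p + 6 = 12p − 6 ⇒ −16p = -12 ⇒ p = 3/4, and the value is (-4)·(3/4) + 6 = 3.
For Column: with q = P(b1), equating Top's and Bottom's payoffs gives −4q + 6 = 12q − 6 ⇒ q = 3/4.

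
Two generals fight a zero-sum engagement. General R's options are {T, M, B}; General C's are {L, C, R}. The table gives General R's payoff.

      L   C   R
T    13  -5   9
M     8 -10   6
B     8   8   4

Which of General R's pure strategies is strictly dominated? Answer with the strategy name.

T gives a strictly higher payoff than M against every column: 13 > 8, -5 > -10, 9 > 6.
So M is strictly dominated and General R never plays it.

M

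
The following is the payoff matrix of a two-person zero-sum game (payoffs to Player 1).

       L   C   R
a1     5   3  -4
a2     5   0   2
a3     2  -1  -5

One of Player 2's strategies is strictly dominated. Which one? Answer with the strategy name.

L

C holds Player 1's payoff strictly below L in every row: 3 < 5, 0 < 5, -1 < 2.
So L is strictly dominated for Player 2.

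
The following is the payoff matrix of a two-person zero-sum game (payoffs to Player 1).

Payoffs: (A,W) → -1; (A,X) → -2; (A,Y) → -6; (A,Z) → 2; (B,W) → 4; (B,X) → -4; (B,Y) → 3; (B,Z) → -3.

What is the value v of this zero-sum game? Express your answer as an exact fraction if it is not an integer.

Row minima: A → -6, B → -4; maximin = -4.
Column maxima: W → 4, X → -2, Y → 3, Z → 2; minimax = -2.
-4 ≠ -2, so there is no saddle point; optimal play is mixed.
W is strictly dominated by X (it gives Player 1 strictly more in every row), so Player 2 never plays it.
Z is strictly dominated by X (it gives Player 1 strictly more in every row), so Player 2 never plays it.
On the remaining 2×2 (A, B vs X, Y):
Let Player 1 play A with probability p. Expected payoff against X: (-2)p + (-4)(1−p) = 2p − 4; against Y: (-6)p + 3(1−p) = −9p + 3.
Setting these equal: 2p − 4 = −9p + 3 ⇒ 11p = 7 ⇒ p = 7/11, and the value is (2)·(7/11) − 4 = -30/11.
For Player 2: with q = P(X), equating A's and B's payoffs gives 4q − 6 = −7q + 3 ⇒ q = 9/11.

-30/11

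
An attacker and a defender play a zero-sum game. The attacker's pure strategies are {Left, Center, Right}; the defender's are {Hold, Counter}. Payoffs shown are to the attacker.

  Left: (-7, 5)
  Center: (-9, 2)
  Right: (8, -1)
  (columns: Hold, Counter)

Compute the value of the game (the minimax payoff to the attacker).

Row minima: Left → -7, Center → -9, Right → -1; maximin = -1.
Column maxima: Hold → 8, Counter → 5; minimax = 5.
-1 ≠ 5, so there is no saddle point; optimal play is mixed.
Center is strictly dominated by Left, so the attacker never plays it.
On the remaining 2×2 (Left, Right vs Hold, Counter):
Let the attacker play Left with probability p. Expected payoff against Hold: (-7)p + 8(1−p) = −15p + 8; against Counter: 5p + (-1)(1−p) = 6p − 1.
Setting these equal: −15p + 8 = 6p − 1 ⇒ −21p = -9 ⇒ p = 3/7, and the value is (-15)·(3/7) + 8 = 11/7.
For the defender: with q = P(Hold), equating Left's and Right's payoffs gives −12q + 5 = 9q − 1 ⇒ q = 2/7.

11/7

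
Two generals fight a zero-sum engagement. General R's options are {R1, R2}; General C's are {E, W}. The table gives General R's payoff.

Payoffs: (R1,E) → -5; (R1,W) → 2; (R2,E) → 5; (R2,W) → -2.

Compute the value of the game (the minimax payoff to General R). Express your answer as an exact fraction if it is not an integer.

Row minima: R1 → -5, R2 → -2; maximin = -2.
Column maxima: E → 5, W → 2; minimax = 2.
-2 ≠ 2, so there is no saddle point; optimal play is mixed.
Let General R play R1 with probability p. Expected payoff against E: (-5)p + 5(1−p) = −10p + 5; against W: 2p + (-2)(1−p) = 4p − 2.
Setting these equal: −10p + 5 = 4p − 2 ⇒ −14p = -7 ⇒ p = 1/2, and the value is (-10)·(1/2) + 5 = 0.
For General C: with q = P(E), equating R1's and R2's payoffs gives −7q + 2 = 7q − 2 ⇒ q = 2/7.

0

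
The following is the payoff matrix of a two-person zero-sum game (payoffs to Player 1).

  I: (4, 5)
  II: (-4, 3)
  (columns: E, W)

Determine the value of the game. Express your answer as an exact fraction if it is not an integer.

Row minima: I → 4, II → -4; maximin = 4.
Column maxima: E → 4, W → 5; minimax = 4.
Since maximin = minimax = 4, there is a saddle point and the value is 4.

4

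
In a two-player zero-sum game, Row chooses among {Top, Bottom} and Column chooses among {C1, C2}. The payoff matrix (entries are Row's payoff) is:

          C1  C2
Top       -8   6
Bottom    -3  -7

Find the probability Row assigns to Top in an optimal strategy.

2/9

Row minima: Top → -8, Bottom → -7; maximin = -7.
Column maxima: C1 → -3, C2 → 6; minimax = -3.
-7 ≠ -3, so there is no saddle point; optimal play is mixed.
Let Row play Top with probability p. Expected payoff against C1: (-8)p + (-3)(1−p) = −5p − 3; against C2: 6p + (-7)(1−p) = 13p − 7.
Setting these equal: −5p − 3 = 13p − 7 ⇒ −18p = -4 ⇒ p = 2/9, and the value is (-5)·(2/9) − 3 = -37/9.
For Column: with q = P(C1), equating Top's and Bottom's payoffs gives −14q + 6 = 4q − 7 ⇒ q = 13/18.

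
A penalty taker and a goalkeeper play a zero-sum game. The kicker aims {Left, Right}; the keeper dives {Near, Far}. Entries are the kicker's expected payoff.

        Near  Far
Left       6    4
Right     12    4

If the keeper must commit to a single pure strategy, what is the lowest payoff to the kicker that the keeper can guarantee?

4

Column maxima: Near → 12, Far → 4.
The smallest of these is 4.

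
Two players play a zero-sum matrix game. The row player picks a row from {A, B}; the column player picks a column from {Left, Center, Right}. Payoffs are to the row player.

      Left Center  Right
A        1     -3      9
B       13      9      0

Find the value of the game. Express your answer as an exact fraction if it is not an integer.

27/7

Row minima: A → -3, B → 0; maximin = 0.
Column maxima: Left → 13, Center → 9, Right → 9; minimax = 9.
0 ≠ 9, so there is no saddle point; optimal play is mixed.
Left is strictly dominated by Center (it gives the row player strictly more in every row), so the column player never plays it.
On the remaining 2×2 (A, B vs Center, Right):
Let the row player play A with probability p. Expected payoff against Center: (-3)p + 9(1−p) = −12p + 9; against Right: 9p + 0(1−p) = 9p.
Setting these equal: −12p + 9 = 9p ⇒ −21p = -9 ⇒ p = 3/7, and the value is (-12)·(3/7) + 9 = 27/7.
For the column player: with q = P(Center), equating A's and B's payoffs gives −12q + 9 = 9q ⇒ q = 3/7.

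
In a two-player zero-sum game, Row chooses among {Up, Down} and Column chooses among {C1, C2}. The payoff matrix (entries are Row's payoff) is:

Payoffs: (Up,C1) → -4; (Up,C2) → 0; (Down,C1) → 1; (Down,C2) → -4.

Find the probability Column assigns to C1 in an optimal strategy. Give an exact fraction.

4/9

Row minima: Up → -4, Down → -4; maximin = -4.
Column maxima: C1 → 1, C2 → 0; minimax = 0.
-4 ≠ 0, so there is no saddle point; optimal play is mixed.
Let Row play Up with probability p. Expected payoff against C1: (-4)p + 1(1−p) = −5p + 1; against C2: 0p + (-4)(1−p) = 4p − 4.
Setting these equal: −5p + 1 = 4p − 4 ⇒ −9p = -5 ⇒ p = 5/9, and the value is (-5)·(5/9) + 1 = -16/9.
For Column: with q = P(C1), equating Up's and Down's payoffs gives −4q = 5q − 4 ⇒ q = 4/9.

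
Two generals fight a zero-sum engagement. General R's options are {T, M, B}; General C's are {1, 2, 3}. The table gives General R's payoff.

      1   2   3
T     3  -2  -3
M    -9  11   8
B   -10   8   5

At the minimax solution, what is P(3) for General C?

Row minima: T → -3, M → -9, B → -10; maximin = -3.
Column maxima: 1 → 3, 2 → 11, 3 → 8; minimax = 3.
-3 ≠ 3, so there is no saddle point; optimal play is mixed.
B is strictly dominated by M, so General R never plays it.
2 is strictly dominated by 3 (it gives General R strictly more in every row), so General C never plays it.
On the remaining 2×2 (T, M vs 1, 3):
Let General R play T with probability p. Expected payoff against 1: 3p + (-9)(1−p) = 12p − 9; against 3: (-3)p + 8(1−p) = −11p + 8.
Setting these equal: 12p − 9 = −11p + 8 ⇒ 23p = 17 ⇒ p = 17/23, and the value is (12)·(17/23) − 9 = -3/23.
For General C: with q = P(1), equating T's and M's payoffs gives 6q − 3 = −17q + 8 ⇒ q = 11/23.

12/23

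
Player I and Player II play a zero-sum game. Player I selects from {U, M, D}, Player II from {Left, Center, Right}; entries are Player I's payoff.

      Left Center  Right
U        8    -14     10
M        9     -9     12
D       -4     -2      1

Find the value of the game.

Row minima: U → -14, M → -9, D → -4; maximin = -4.
Column maxima: Left → 9, Center → -2, Right → 12; minimax = -2.
-4 ≠ -2, so there is no saddle point; optimal play is mixed.
U is strictly dominated by M, so Player I never plays it.
Right is strictly dominated by Left (it gives Player I strictly more in every row), so Player II never plays it.
On the remaining 2×2 (M, D vs Left, Center):
Let Player I play M with probability p. Expected payoff against Left: 9p + (-4)(1−p) = 13p − 4; against Center: (-9)p + (-2)(1−p) = −7p − 2.
Setting these equal: 13p − 4 = −7p − 2 ⇒ 20p = 2 ⇒ p = 1/10, and the value is (13)·(1/10) − 4 = -27/10.
For Player II: with q = P(Left), equating M's and D's payoffs gives 18q − 9 = −2q − 2 ⇒ q = 7/20.

-27/10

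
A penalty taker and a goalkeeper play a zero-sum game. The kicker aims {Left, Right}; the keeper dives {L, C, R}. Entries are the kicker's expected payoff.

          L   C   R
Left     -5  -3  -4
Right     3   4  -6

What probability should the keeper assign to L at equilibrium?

1/5

Row minima: Left → -5, Right → -6; maximin = -5.
Column maxima: L → 3, C → 4, R → -4; minimax = -4.
-5 ≠ -4, so there is no saddle point; optimal play is mixed.
C is strictly dominated by L (it gives the kicker strictly more in every row), so the keeper never plays it.
On the remaining 2×2 (Left, Right vs L, R):
Let the kicker play Left with probability p. Expected payoff against L: (-5)p + 3(1−p) = −8p + 3; against R: (-4)p + (-6)(1−p) = 2p − 6.
Setting these equal: −8p + 3 = 2p − 6 ⇒ −10p = -9 ⇒ p = 9/10, and the value is (-8)·(9/10) + 3 = -21/5.
For the keeper: with q = P(L), equating Left's and Right's payoffs gives −q − 4 = 9q − 6 ⇒ q = 1/5.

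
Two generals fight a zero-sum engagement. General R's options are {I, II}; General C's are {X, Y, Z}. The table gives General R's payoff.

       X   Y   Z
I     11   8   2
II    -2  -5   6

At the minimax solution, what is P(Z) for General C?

Row minima: I → 2, II → -5; maximin = 2.
Column maxima: X → 11, Y → 8, Z → 6; minimax = 6.
2 ≠ 6, so there is no saddle point; optimal play is mixed.
X is strictly dominated by Y (it gives General R strictly more in every row), so General C never plays it.
On the remaining 2×2 (I, II vs Y, Z):
Let General R play I with probability p. Expected payoff against Y: 8p + (-5)(1−p) = 13p − 5; against Z: 2p + 6(1−p) = −4p + 6.
Setting these equal: 13p − 5 = −4p + 6 ⇒ 17p = 11 ⇒ p = 11/17, and the value is (13)·(11/17) − 5 = 58/17.
For General C: with q = P(Y), equating I's and II's payoffs gives 6q + 2 = −11q + 6 ⇒ q = 4/17.

13/17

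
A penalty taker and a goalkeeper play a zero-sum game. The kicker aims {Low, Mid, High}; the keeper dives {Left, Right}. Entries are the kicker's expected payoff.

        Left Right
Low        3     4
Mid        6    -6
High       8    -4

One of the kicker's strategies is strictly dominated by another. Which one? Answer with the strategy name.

High gives a strictly higher payoff than Mid against every column: 8 > 6, -4 > -6.
So Mid is strictly dominated and the kicker never plays it.

Mid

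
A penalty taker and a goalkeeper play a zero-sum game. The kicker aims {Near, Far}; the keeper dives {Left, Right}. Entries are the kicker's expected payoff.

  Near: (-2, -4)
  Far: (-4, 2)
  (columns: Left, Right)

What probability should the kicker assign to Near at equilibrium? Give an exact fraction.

Row minima: Near → -4, Far → -4; maximin = -4.
Column maxima: Left → -2, Right → 2; minimax = -2.
-4 ≠ -2, so there is no saddle point; optimal play is mixed.
Let the kicker play Near with probability p. Expected payoff against Left: (-2)p + (-4)(1−p) = 2p − 4; against Right: (-4)p + 2(1−p) = −6p + 2.
Setting these equal: 2p − 4 = −6p + 2 ⇒ 8p = 6 ⇒ p = 3/4, and the value is (2)·(3/4) − 4 = -5/2.
For the keeper: with q = P(Left), equating Near's and Far's payoffs gives 2q − 4 = −6q + 2 ⇒ q = 3/4.

3/4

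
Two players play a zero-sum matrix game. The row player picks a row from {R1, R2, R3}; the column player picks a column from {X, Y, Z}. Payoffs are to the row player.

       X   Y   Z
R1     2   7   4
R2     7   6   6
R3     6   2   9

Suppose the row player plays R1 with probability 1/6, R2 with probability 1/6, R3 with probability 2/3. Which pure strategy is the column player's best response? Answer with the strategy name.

If the column player plays X, the row player's expected payoff is (1/6)·2 + (1/6)·7 + (2/3)·6 = 11/2.
If the column player plays Y, the row player's expected payoff is (1/6)·7 + (1/6)·6 + (2/3)·2 = 7/2.
If the column player plays Z, the row player's expected payoff is (1/6)·4 + (1/6)·6 + (2/3)·9 = 23/3.
The column player minimizes the row player's payoff; the smallest is 7/2, so the best response is Y.

Y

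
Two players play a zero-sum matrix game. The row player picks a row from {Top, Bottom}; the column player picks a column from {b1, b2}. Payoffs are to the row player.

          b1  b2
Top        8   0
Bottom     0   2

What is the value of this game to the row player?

Row minima: Top → 0, Bottom → 0; maximin = 0.
Column maxima: b1 → 8, b2 → 2; minimax = 2.
0 ≠ 2, so there is no saddle point; optimal play is mixed.
Let the row player play Top with probability p. Expected payoff against b1: 8p + 0(1−p) = 8p; against b2: 0p + 2(1−p) = −2p + 2.
Setting these equal: 8p = −2p + 2 ⇒ 10p = 2 ⇒ p = 1/5, and the value is (8)·(1/5) = 8/5.
For the column player: with q = P(b1), equating Top's and Bottom's payoffs gives 8q = −2q + 2 ⇒ q = 1/5.

8/5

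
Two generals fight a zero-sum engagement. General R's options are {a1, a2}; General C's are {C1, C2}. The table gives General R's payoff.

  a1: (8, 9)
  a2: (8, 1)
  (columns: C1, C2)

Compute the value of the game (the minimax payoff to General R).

Row minima: a1 → 8, a2 → 1; maximin = 8.
Column maxima: C1 → 8, C2 → 9; minimax = 8.
Since maximin = minimax = 8, there is a saddle point and the value is 8.

8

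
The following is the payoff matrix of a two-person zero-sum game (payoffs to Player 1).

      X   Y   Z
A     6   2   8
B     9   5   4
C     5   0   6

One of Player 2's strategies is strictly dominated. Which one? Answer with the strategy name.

X

Y holds Player 1's payoff strictly below X in every row: 2 < 6, 5 < 9, 0 < 5.
So X is strictly dominated for Player 2.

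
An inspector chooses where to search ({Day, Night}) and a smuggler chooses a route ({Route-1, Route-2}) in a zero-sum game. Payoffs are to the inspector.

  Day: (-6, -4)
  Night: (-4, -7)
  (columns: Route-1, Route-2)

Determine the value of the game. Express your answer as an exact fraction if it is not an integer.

Row minima: Day → -6, Night → -7; maximin = -6.
Column maxima: Route-1 → -4, Route-2 → -4; minimax = -4.
-6 ≠ -4, so there is no saddle point; optimal play is mixed.
Let the inspector play Day with probability p. Expected payoff against Route-1: (-6)p + (-4)(1−p) = −2p − 4; against Route-2: (-4)p + (-7)(1−p) = 3p − 7.
Setting these equal: −2p − 4 = 3p − 7 ⇒ −5p = -3 ⇒ p = 3/5, and the value is (-2)·(3/5) − 4 = -26/5.
For the smuggler: with q = P(Route-1), equating Day's and Night's payoffs gives −2q − 4 = 3q − 7 ⇒ q = 3/5.

-26/5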